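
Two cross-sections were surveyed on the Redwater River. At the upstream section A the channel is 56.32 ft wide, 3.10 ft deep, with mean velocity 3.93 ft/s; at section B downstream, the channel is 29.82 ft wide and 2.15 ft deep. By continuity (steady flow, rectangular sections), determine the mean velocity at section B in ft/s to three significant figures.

10.7 ft/s

Q = A₁V₁ = (56.32×3.10) × 3.93 = 686.1 ft³/s
A₂ = 29.82 × 2.15 = 64.11 ft²
V₂ = Q/A₂ = 686.1/64.11 = 10.70 ft/s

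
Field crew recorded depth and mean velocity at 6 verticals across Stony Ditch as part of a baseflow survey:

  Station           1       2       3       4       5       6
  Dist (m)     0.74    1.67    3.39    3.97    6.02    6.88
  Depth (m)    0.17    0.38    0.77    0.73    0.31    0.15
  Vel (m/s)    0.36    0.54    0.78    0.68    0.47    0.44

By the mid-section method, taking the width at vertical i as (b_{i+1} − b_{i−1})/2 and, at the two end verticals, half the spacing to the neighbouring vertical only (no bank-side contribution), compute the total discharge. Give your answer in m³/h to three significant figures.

w_1 = (1.67 − 0.74)/2 = 0.465 m; q_1 = 0.36 × 0.17 × 0.465 = 0.02846 m³/s
w_2 = (3.39 − 0.74)/2 = 1.325 m; q_2 = 0.54 × 0.38 × 1.325 = 0.2719 m³/s
w_3 = (3.97 − 1.67)/2 = 1.15 m; q_3 = 0.78 × 0.77 × 1.15 = 0.6907 m³/s
w_4 = (6.02 − 3.39)/2 = 1.315 m; q_4 = 0.68 × 0.73 × 1.315 = 0.6528 m³/s
w_5 = (6.88 − 3.97)/2 = 1.455 m; q_5 = 0.47 × 0.31 × 1.455 = 0.2120 m³/s
w_6 = (6.88 − 6.02)/2 = 0.43 m; q_6 = 0.44 × 0.15 × 0.43 = 0.02838 m³/s
Q = Σ qᵢ = 1.884 m³/s
= 1.884 × 3600 = 6783 m³/h

6780 m³/h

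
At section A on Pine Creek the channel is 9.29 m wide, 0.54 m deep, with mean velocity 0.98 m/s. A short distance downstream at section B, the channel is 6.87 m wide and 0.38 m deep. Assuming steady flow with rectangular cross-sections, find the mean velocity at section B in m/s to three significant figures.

Q = A₁V₁ = (9.29×0.54) × 0.98 = 4.916 m³/s
A₂ = 6.87 × 0.38 = 2.611 m²
V₂ = Q/A₂ = 4.916/2.611 = 1.883 m/s

1.88 m/s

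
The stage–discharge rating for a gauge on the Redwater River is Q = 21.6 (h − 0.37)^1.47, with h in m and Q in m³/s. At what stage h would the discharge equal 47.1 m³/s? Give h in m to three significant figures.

2.07 m

h − h₀ = (Q/C)^(1/b) = (47.1/21.6)^(1/1.47) = 1.699 m
h = 0.37 + 1.699 = 2.069 m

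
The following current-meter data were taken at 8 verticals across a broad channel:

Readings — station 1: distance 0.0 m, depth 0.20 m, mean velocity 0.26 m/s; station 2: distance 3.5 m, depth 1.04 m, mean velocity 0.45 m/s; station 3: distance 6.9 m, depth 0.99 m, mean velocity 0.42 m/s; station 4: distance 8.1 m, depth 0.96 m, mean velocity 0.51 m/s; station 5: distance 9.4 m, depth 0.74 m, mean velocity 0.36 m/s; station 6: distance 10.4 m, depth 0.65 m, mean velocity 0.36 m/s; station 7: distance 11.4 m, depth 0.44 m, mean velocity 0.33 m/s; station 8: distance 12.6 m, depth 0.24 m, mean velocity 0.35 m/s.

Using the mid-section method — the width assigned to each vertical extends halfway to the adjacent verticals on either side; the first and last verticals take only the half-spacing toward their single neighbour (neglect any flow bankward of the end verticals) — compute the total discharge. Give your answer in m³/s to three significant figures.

w_1 = (3.5 − 0.0)/2 = 1.75 m; q_1 = 0.26 × 0.20 × 1.75 = 0.09100 m³/s
w_2 = (6.9 − 0.0)/2 = 3.45 m; q_2 = 0.45 × 1.04 × 3.45 = 1.615 m³/s
w_3 = (8.1 − 3.5)/2 = 2.3 m; q_3 = 0.42 × 0.99 × 2.3 = 0.9563 m³/s
w_4 = (9.4 − 6.9)/2 = 1.25 m; q_4 = 0.51 × 0.96 × 1.25 = 0.6120 m³/s
w_5 = (10.4 − 8.1)/2 = 1.15 m; q_5 = 0.36 × 0.74 × 1.15 = 0.3064 m³/s
w_6 = (11.4 − 9.4)/2 = 1 m; q_6 = 0.36 × 0.65 × 1 = 0.2340 m³/s
w_7 = (12.6 − 10.4)/2 = 1.1 m; q_7 = 0.33 × 0.44 × 1.1 = 0.1597 m³/s
w_8 = (12.6 − 11.4)/2 = 0.6 m; q_8 = 0.35 × 0.24 × 0.6 = 0.05040 m³/s
Q = Σ qᵢ = 4.024 m³/s

4.02 m³/s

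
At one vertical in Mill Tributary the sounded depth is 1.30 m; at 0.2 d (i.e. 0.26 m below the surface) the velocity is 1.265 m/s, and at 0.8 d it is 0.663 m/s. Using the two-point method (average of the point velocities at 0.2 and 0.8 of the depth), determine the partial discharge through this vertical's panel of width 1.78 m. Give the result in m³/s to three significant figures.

v̄ = (1.265 + 0.663) / 2 = 0.9640 m/s
q = v̄ × d × w = 0.9640 × 1.30 × 1.78 = 2.231 m³/s

2.23 m³/s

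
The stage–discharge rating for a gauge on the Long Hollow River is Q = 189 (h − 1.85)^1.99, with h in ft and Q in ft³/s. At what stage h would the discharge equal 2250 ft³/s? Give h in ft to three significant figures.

5.32 ft

h − h₀ = (Q/C)^(1/b) = (2250/189)^(1/1.99) = 3.472 ft
h = 1.85 + 3.472 = 5.322 ft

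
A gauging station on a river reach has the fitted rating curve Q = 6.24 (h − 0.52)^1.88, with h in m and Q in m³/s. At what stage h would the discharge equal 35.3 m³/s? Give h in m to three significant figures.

3.03 m

h − h₀ = (Q/C)^(1/b) = (35.3/6.24)^(1/1.88) = 2.514 m
h = 0.52 + 2.514 = 3.034 m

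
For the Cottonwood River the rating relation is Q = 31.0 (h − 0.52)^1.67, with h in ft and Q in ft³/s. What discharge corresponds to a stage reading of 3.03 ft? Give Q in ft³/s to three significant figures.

Q = 31.0 × (3.03 − 0.52)^1.67 = 31.0 × 2.51^1.67 = 144.2 ft³/s

144 ft³/s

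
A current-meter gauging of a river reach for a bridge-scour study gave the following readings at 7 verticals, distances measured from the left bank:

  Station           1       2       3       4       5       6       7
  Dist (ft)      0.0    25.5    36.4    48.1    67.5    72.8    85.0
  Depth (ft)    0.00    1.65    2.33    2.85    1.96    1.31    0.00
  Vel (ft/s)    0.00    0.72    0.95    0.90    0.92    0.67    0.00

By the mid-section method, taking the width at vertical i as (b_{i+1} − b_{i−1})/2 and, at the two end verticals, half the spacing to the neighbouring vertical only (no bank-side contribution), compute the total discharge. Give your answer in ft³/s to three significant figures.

116 ft³/s

w_2 = (36.4 − 0.0)/2 = 18.2 ft; q_2 = 0.72 × 1.65 × 18.2 = 21.62 ft³/s
w_3 = (48.1 − 25.5)/2 = 11.3 ft; q_3 = 0.95 × 2.33 × 11.3 = 25.01 ft³/s
w_4 = (67.5 − 36.4)/2 = 15.55 ft; q_4 = 0.90 × 2.85 × 15.55 = 39.89 ft³/s
w_5 = (72.8 − 48.1)/2 = 12.35 ft; q_5 = 0.92 × 1.96 × 12.35 = 22.27 ft³/s
w_6 = (85.0 − 67.5)/2 = 8.75 ft; q_6 = 0.67 × 1.31 × 8.75 = 7.680 ft³/s
Stations 1, 7 contribute zero (depth or velocity is 0).
Q = Σ qᵢ = 116.5 ft³/s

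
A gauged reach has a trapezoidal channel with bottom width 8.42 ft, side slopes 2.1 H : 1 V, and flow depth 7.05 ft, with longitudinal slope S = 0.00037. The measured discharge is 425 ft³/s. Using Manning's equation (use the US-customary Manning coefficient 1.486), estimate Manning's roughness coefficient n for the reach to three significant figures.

0.0276

A = (b + z·y)·y = (8.42 + 2.1×7.05)×7.05 = 163.7 ft²
P = b + 2y√(1+z²) = 8.42 + 2×7.05×√(1+2.1²) = 41.22 ft
R = A/P = 163.7/41.22 = 3.973 ft
n = (1.486/Q)·A·R^(2/3)·S^(1/2) = (1.486/425) × 163.7 × 2.508 × 0.01924 = 0.02762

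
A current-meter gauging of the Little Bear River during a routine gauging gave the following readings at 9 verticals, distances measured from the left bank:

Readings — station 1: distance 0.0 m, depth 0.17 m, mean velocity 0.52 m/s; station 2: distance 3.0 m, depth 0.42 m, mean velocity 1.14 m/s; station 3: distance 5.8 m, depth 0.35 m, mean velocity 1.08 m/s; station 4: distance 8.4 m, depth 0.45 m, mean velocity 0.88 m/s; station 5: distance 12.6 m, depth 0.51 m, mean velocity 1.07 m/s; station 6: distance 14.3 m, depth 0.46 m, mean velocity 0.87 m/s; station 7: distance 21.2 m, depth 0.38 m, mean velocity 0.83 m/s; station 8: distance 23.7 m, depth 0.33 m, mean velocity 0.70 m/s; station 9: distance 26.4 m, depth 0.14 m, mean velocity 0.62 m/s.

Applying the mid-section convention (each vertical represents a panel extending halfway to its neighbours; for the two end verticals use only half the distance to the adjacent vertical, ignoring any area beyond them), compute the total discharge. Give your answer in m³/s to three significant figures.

w_1 = (3.0 − 0.0)/2 = 1.5 m; q_1 = 0.52 × 0.17 × 1.5 = 0.1326 m³/s
w_2 = (5.8 − 0.0)/2 = 2.9 m; q_2 = 1.14 × 0.42 × 2.9 = 1.389 m³/s
w_3 = (8.4 − 3.0)/2 = 2.7 m; q_3 = 1.08 × 0.35 × 2.7 = 1.021 m³/s
w_4 = (12.6 − 5.8)/2 = 3.4 m; q_4 = 0.88 × 0.45 × 3.4 = 1.346 m³/s
w_5 = (14.3 − 8.4)/2 = 2.95 m; q_5 = 1.07 × 0.51 × 2.95 = 1.610 m³/s
w_6 = (21.2 − 12.6)/2 = 4.3 m; q_6 = 0.87 × 0.46 × 4.3 = 1.721 m³/s
w_7 = (23.7 − 14.3)/2 = 4.7 m; q_7 = 0.83 × 0.38 × 4.7 = 1.482 m³/s
w_8 = (26.4 − 21.2)/2 = 2.6 m; q_8 = 0.70 × 0.33 × 2.6 = 0.6006 m³/s
w_9 = (26.4 − 23.7)/2 = 1.35 m; q_9 = 0.62 × 0.14 × 1.35 = 0.1172 m³/s
Q = Σ qᵢ = 9.419 m³/s

9.42 m³/s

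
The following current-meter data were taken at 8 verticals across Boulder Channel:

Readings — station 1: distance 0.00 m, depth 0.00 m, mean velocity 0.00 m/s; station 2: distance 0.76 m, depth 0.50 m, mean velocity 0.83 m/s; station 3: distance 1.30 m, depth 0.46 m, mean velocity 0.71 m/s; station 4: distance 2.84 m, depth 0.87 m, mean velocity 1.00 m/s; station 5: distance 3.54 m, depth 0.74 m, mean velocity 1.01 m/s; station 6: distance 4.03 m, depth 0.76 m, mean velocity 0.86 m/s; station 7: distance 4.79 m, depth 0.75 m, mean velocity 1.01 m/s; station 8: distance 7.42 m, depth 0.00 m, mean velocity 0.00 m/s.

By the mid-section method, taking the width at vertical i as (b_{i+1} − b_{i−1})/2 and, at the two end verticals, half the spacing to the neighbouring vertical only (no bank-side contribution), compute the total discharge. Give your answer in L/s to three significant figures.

3720 L/s

w_2 = (1.30 − 0.00)/2 = 0.65 m; q_2 = 0.83 × 0.50 × 0.65 = 0.2698 m³/s
w_3 = (2.84 − 0.76)/2 = 1.04 m; q_3 = 0.71 × 0.46 × 1.04 = 0.3397 m³/s
w_4 = (3.54 − 1.30)/2 = 1.12 m; q_4 = 1.00 × 0.87 × 1.12 = 0.9744 m³/s
w_5 = (4.03 − 2.84)/2 = 0.595 m; q_5 = 1.01 × 0.74 × 0.595 = 0.4447 m³/s
w_6 = (4.79 − 3.54)/2 = 0.625 m; q_6 = 0.86 × 0.76 × 0.625 = 0.4085 m³/s
w_7 = (7.42 − 4.03)/2 = 1.695 m; q_7 = 1.01 × 0.75 × 1.695 = 1.284 m³/s
Stations 1, 8 contribute zero (depth or velocity is 0).
Q = Σ qᵢ = 3.721 m³/s
= 3.721 × 1000 = 3721 L/s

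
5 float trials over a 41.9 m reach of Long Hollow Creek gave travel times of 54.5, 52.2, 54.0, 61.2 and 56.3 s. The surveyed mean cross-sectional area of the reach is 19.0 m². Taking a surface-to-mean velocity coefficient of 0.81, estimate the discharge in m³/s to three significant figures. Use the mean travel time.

t̄ = (54.5 + 52.2 + 54.0 + 61.2 + 56.3) / 5 = 55.64 s
v_surface = L / t̄ = 41.9 / 55.64 = 0.7531 m/s
v_mean = 0.81 × 0.7531 = 0.6100 m/s
Q = A × v_mean = 19.0 × 0.6100 = 11.59 m³/s

11.6 m³/s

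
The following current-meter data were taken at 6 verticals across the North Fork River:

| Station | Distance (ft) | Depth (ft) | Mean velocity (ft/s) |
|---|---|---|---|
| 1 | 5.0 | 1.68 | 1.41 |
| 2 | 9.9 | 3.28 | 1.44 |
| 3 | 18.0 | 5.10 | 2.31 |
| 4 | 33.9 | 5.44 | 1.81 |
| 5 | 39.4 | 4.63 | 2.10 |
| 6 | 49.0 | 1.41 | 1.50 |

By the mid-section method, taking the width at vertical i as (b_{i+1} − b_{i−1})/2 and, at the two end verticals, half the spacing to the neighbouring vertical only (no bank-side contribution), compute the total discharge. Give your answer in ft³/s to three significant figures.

w_1 = (9.9 − 5.0)/2 = 2.45 ft; q_1 = 1.41 × 1.68 × 2.45 = 5.804 ft³/s
w_2 = (18.0 − 5.0)/2 = 6.5 ft; q_2 = 1.44 × 3.28 × 6.5 = 30.70 ft³/s
w_3 = (33.9 − 9.9)/2 = 12 ft; q_3 = 2.31 × 5.10 × 12 = 141.4 ft³/s
w_4 = (39.4 − 18.0)/2 = 10.7 ft; q_4 = 1.81 × 5.44 × 10.7 = 105.4 ft³/s
w_5 = (49.0 − 33.9)/2 = 7.55 ft; q_5 = 2.10 × 4.63 × 7.55 = 73.41 ft³/s
w_6 = (49.0 − 39.4)/2 = 4.8 ft; q_6 = 1.50 × 1.41 × 4.8 = 10.15 ft³/s
Q = Σ qᵢ = 366.8 ft³/s

367 ft³/s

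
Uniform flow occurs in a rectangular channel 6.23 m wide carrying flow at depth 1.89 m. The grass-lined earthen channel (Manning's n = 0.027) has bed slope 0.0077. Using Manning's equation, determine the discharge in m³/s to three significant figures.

42.6 m³/s

A = b·y = 6.23 × 1.89 = 11.77 m²
P = b + 2y = 6.23 + 2×1.89 = 10.01 m
R = A/P = 11.77/10.01 = 1.176 m
Q = (1/n)·A·R^(2/3)·S^(1/2) = (1/0.027) × 11.77 × 1.176^(2/3) × 0.0077^(1/2) = 42.64 m³/s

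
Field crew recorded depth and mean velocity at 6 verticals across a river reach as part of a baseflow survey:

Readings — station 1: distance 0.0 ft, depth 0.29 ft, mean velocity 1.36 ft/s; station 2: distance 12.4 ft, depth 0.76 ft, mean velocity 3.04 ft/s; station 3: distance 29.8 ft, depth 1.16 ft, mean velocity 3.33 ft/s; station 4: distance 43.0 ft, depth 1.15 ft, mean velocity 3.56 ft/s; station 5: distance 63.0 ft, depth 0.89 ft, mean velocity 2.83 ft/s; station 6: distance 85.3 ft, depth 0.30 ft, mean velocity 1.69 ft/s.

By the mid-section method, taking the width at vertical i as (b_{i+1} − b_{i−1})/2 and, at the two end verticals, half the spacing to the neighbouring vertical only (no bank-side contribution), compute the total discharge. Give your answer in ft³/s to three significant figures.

w_1 = (12.4 − 0.0)/2 = 6.2 ft; q_1 = 1.36 × 0.29 × 6.2 = 2.445 ft³/s
w_2 = (29.8 − 0.0)/2 = 14.9 ft; q_2 = 3.04 × 0.76 × 14.9 = 34.42 ft³/s
w_3 = (43.0 − 12.4)/2 = 15.3 ft; q_3 = 3.33 × 1.16 × 15.3 = 59.10 ft³/s
w_4 = (63.0 − 29.8)/2 = 16.6 ft; q_4 = 3.56 × 1.15 × 16.6 = 67.96 ft³/s
w_5 = (85.3 − 43.0)/2 = 21.15 ft; q_5 = 2.83 × 0.89 × 21.15 = 53.27 ft³/s
w_6 = (85.3 − 63.0)/2 = 11.15 ft; q_6 = 1.69 × 0.30 × 11.15 = 5.653 ft³/s
Q = Σ qᵢ = 222.9 ft³/s

223 ft³/s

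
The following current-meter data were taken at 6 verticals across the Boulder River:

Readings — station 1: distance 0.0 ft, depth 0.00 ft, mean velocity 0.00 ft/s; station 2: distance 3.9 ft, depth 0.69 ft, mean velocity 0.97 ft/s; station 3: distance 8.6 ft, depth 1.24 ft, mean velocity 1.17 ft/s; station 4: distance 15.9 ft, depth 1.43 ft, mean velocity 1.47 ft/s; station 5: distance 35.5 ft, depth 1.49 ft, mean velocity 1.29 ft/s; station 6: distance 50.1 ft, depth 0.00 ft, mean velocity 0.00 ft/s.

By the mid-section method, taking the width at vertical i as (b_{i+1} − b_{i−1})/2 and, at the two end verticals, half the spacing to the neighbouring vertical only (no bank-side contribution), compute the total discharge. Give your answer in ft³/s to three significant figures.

w_2 = (8.6 − 0.0)/2 = 4.3 ft; q_2 = 0.97 × 0.69 × 4.3 = 2.878 ft³/s
w_3 = (15.9 − 3.9)/2 = 6 ft; q_3 = 1.17 × 1.24 × 6 = 8.705 ft³/s
w_4 = (35.5 − 8.6)/2 = 13.45 ft; q_4 = 1.47 × 1.43 × 13.45 = 28.27 ft³/s
w_5 = (50.1 − 15.9)/2 = 17.1 ft; q_5 = 1.29 × 1.49 × 17.1 = 32.87 ft³/s
Stations 1, 6 contribute zero (depth or velocity is 0).
Q = Σ qᵢ = 72.72 ft³/s

72.7 ft³/s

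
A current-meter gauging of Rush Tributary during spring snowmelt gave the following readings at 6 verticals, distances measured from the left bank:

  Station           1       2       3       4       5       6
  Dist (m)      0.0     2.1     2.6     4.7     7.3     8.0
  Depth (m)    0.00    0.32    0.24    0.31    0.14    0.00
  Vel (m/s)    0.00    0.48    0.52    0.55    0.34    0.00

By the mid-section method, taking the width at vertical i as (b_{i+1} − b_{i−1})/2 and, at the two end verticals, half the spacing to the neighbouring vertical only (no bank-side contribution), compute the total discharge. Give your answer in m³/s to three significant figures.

0.841 m³/s

w_2 = (2.6 − 0.0)/2 = 1.3 m; q_2 = 0.48 × 0.32 × 1.3 = 0.1997 m³/s
w_3 = (4.7 − 2.1)/2 = 1.3 m; q_3 = 0.52 × 0.24 × 1.3 = 0.1622 m³/s
w_4 = (7.3 − 2.6)/2 = 2.35 m; q_4 = 0.55 × 0.31 × 2.35 = 0.4007 m³/s
w_5 = (8.0 − 4.7)/2 = 1.65 m; q_5 = 0.34 × 0.14 × 1.65 = 0.07854 m³/s
Stations 1, 6 contribute zero (depth or velocity is 0).
Q = Σ qᵢ = 0.8411 m³/s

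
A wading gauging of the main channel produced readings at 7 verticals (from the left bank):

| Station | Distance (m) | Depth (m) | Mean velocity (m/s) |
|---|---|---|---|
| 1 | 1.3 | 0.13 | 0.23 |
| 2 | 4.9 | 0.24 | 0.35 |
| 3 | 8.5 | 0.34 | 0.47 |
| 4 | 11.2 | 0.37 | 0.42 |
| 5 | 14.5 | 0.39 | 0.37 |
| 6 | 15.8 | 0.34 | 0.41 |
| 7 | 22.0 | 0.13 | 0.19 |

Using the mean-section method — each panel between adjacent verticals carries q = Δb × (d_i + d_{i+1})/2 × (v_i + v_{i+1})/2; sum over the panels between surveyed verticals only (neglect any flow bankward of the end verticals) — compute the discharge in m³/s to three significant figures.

2.17 m³/s

Panel 1-2: Δb = 3.6 m, d̄ = (0.13+0.24)/2 = 0.185, v̄ = (0.23+0.35)/2 = 0.29 → q = 3.6×0.185×0.29 = 0.1931 m³/s
Panel 2-3: Δb = 3.6 m, d̄ = (0.24+0.34)/2 = 0.29, v̄ = (0.35+0.47)/2 = 0.41 → q = 3.6×0.29×0.41 = 0.4280 m³/s
Panel 3-4: Δb = 2.7 m, d̄ = (0.34+0.37)/2 = 0.355, v̄ = (0.47+0.42)/2 = 0.445 → q = 2.7×0.355×0.445 = 0.4265 m³/s
Panel 4-5: Δb = 3.3 m, d̄ = (0.37+0.39)/2 = 0.38, v̄ = (0.42+0.37)/2 = 0.395 → q = 3.3×0.38×0.395 = 0.4953 m³/s
Panel 5-6: Δb = 1.3 m, d̄ = (0.39+0.34)/2 = 0.365, v̄ = (0.37+0.41)/2 = 0.39 → q = 1.3×0.365×0.39 = 0.1851 m³/s
Panel 6-7: Δb = 6.2 m, d̄ = (0.34+0.13)/2 = 0.235, v̄ = (0.41+0.19)/2 = 0.3 → q = 6.2×0.235×0.3 = 0.4371 m³/s
Q = Σ q = 2.165 m³/s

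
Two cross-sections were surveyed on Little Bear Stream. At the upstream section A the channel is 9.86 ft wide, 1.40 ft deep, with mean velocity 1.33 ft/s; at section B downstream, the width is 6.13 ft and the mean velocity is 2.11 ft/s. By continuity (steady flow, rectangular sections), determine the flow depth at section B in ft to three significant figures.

Q = A₁V₁ = (9.86×1.40) × 1.33 = 18.36 ft³/s
d₂ = Q/(b₂ V₂) = 18.36/(6.13×2.11) = 1.419 ft

1.42 ft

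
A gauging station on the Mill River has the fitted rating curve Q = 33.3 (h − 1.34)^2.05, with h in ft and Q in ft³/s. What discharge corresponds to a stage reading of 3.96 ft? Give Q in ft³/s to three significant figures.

Q = 33.3 × (3.96 − 1.34)^2.05 = 33.3 × 2.62^2.05 = 239.9 ft³/s

240 ft³/s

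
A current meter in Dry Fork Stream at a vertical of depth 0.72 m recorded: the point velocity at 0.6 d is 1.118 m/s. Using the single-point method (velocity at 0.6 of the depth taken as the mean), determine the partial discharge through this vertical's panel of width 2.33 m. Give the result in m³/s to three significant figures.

1.88 m³/s

v̄ = v₀.₆ = 1.118 m/s
q = v̄ × d × w = 1.118 × 0.72 × 2.33 = 1.876 m³/s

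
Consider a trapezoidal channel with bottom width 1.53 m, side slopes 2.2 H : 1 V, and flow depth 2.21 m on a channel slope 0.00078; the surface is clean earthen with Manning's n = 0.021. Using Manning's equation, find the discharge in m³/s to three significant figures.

A = (b + z·y)·y = (1.53 + 2.2×2.21)×2.21 = 14.13 m²
P = b + 2y√(1+z²) = 1.53 + 2×2.21×√(1+2.2²) = 12.21 m
R = A/P = 14.13/12.21 = 1.157 m
Q = (1/n)·A·R^(2/3)·S^(1/2) = (1/0.021) × 14.13 × 1.157^(2/3) × 0.00078^(1/2) = 20.70 m³/s

20.7 m³/s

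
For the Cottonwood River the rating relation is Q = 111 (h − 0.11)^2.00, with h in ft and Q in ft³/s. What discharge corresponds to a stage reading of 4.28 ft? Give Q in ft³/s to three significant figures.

Q = 111 × (4.28 − 0.11)^2.00 = 111 × 4.17^2.00 = 1930 ft³/s

1930 ft³/s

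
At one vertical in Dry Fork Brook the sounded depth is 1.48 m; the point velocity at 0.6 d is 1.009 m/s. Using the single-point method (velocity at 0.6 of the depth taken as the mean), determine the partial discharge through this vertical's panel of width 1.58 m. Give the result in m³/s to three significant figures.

v̄ = v₀.₆ = 1.009 m/s
q = v̄ × d × w = 1.009 × 1.48 × 1.58 = 2.359 m³/s

2.36 m³/s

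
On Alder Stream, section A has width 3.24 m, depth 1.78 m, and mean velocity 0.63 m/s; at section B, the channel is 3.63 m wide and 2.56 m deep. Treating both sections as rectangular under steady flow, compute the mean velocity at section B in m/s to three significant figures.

Q = A₁V₁ = (3.24×1.78) × 0.63 = 3.633 m³/s
A₂ = 3.63 × 2.56 = 9.293 m²
V₂ = Q/A₂ = 3.633/9.293 = 0.3910 m/s

0.391 m/s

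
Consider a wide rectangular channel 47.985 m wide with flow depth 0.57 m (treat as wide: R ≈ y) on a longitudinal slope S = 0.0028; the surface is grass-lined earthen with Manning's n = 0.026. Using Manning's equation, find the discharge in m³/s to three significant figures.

38.3 m³/s

A = b·y = 47.985 × 0.57 = 27.35 m²
Wide channel: R ≈ y = 0.57 m
Q = (1/n)·A·R^(2/3)·S^(1/2) = (1/0.026) × 27.35 × 0.5700^(2/3) × 0.0028^(1/2) = 38.27 m³/s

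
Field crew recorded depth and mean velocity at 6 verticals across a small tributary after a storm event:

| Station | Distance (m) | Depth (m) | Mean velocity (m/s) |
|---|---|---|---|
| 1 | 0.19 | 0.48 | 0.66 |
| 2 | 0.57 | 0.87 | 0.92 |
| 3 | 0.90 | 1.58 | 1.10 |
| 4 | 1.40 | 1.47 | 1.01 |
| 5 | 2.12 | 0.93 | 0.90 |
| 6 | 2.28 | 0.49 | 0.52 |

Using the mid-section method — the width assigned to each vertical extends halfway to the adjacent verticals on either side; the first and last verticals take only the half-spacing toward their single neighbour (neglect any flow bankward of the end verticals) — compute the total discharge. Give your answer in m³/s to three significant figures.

2.36 m³/s

w_1 = (0.57 − 0.19)/2 = 0.19 m; q_1 = 0.66 × 0.48 × 0.19 = 0.06019 m³/s
w_2 = (0.90 − 0.19)/2 = 0.355 m; q_2 = 0.92 × 0.87 × 0.355 = 0.2841 m³/s
w_3 = (1.40 − 0.57)/2 = 0.415 m; q_3 = 1.10 × 1.58 × 0.415 = 0.7213 m³/s
w_4 = (2.12 − 0.90)/2 = 0.61 m; q_4 = 1.01 × 1.47 × 0.61 = 0.9057 m³/s
w_5 = (2.28 − 1.40)/2 = 0.44 m; q_5 = 0.90 × 0.93 × 0.44 = 0.3683 m³/s
w_6 = (2.28 − 2.12)/2 = 0.08 m; q_6 = 0.52 × 0.49 × 0.08 = 0.02038 m³/s
Q = Σ qᵢ = 2.360 m³/s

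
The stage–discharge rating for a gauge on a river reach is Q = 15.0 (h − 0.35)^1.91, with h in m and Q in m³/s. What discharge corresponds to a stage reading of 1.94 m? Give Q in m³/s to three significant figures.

Q = 15.0 × (1.94 − 0.35)^1.91 = 15.0 × 1.59^1.91 = 36.37 m³/s

36.4 m³/s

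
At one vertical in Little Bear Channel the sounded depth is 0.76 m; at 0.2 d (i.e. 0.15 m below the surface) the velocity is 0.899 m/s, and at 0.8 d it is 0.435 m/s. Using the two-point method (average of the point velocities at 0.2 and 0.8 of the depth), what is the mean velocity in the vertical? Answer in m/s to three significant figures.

0.667 m/s

v̄ = (0.899 + 0.435) / 2 = 0.6670 m/s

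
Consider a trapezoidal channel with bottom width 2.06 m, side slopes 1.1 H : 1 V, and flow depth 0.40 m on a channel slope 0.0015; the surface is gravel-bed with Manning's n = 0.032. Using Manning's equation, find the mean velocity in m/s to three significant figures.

A = (b + z·y)·y = (2.06 + 1.1×0.40)×0.40 = 1.000 m²
P = b + 2y√(1+z²) = 2.06 + 2×0.40×√(1+1.1²) = 3.249 m
R = A/P = 1.000/3.249 = 0.3078 m
Q = (1/n)·A·R^(2/3)·S^(1/2) = (1/0.032) × 1.000 × 0.3078^(2/3) × 0.0015^(1/2) = 0.5517 m³/s
V = Q/A = 0.5517/1.000 = 0.5517 m/s

0.552 m/s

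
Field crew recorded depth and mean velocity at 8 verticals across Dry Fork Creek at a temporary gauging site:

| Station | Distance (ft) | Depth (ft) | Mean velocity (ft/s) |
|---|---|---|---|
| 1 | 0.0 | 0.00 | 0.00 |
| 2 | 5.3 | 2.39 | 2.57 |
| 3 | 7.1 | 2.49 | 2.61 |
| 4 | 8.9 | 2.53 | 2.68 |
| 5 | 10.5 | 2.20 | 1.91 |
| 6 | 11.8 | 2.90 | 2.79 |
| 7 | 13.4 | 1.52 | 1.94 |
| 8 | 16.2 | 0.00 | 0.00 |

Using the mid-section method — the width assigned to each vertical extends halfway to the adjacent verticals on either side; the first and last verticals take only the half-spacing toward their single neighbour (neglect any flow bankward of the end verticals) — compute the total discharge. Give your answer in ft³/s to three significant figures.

w_2 = (7.1 − 0.0)/2 = 3.55 ft; q_2 = 2.57 × 2.39 × 3.55 = 21.81 ft³/s
w_3 = (8.9 − 5.3)/2 = 1.8 ft; q_3 = 2.61 × 2.49 × 1.8 = 11.70 ft³/s
w_4 = (10.5 − 7.1)/2 = 1.7 ft; q_4 = 2.68 × 2.53 × 1.7 = 11.53 ft³/s
w_5 = (11.8 − 8.9)/2 = 1.45 ft; q_5 = 1.91 × 2.20 × 1.45 = 6.093 ft³/s
w_6 = (13.4 − 10.5)/2 = 1.45 ft; q_6 = 2.79 × 2.90 × 1.45 = 11.73 ft³/s
w_7 = (16.2 − 11.8)/2 = 2.2 ft; q_7 = 1.94 × 1.52 × 2.2 = 6.487 ft³/s
Stations 1, 8 contribute zero (depth or velocity is 0).
Q = Σ qᵢ = 69.34 ft³/s

69.3 ft³/s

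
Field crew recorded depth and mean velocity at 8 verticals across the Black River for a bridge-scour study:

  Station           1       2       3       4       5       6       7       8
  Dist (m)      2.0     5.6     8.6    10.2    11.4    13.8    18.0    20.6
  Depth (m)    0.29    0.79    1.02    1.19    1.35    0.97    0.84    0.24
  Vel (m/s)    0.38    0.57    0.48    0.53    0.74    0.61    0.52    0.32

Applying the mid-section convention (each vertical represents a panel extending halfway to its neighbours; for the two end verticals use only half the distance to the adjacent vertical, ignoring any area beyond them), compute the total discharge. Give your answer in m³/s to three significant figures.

9.03 m³/s

w_1 = (5.6 − 2.0)/2 = 1.8 m; q_1 = 0.38 × 0.29 × 1.8 = 0.1984 m³/s
w_2 = (8.6 − 2.0)/2 = 3.3 m; q_2 = 0.57 × 0.79 × 3.3 = 1.486 m³/s
w_3 = (10.2 − 5.6)/2 = 2.3 m; q_3 = 0.48 × 1.02 × 2.3 = 1.126 m³/s
w_4 = (11.4 − 8.6)/2 = 1.4 m; q_4 = 0.53 × 1.19 × 1.4 = 0.8830 m³/s
w_5 = (13.8 − 10.2)/2 = 1.8 m; q_5 = 0.74 × 1.35 × 1.8 = 1.798 m³/s
w_6 = (18.0 − 11.4)/2 = 3.3 m; q_6 = 0.61 × 0.97 × 3.3 = 1.953 m³/s
w_7 = (20.6 − 13.8)/2 = 3.4 m; q_7 = 0.52 × 0.84 × 3.4 = 1.485 m³/s
w_8 = (20.6 − 18.0)/2 = 1.3 m; q_8 = 0.32 × 0.24 × 1.3 = 0.09984 m³/s
Q = Σ qᵢ = 9.029 m³/s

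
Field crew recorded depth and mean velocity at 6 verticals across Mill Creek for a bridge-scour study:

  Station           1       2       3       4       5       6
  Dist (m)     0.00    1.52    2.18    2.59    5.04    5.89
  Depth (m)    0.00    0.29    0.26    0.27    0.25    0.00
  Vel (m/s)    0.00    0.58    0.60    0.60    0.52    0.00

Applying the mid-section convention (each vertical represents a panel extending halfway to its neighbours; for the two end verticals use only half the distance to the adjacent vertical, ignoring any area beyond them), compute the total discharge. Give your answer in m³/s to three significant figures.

w_2 = (2.18 − 0.00)/2 = 1.09 m; q_2 = 0.58 × 0.29 × 1.09 = 0.1833 m³/s
w_3 = (2.59 − 1.52)/2 = 0.535 m; q_3 = 0.60 × 0.26 × 0.535 = 0.08346 m³/s
w_4 = (5.04 − 2.18)/2 = 1.43 m; q_4 = 0.60 × 0.27 × 1.43 = 0.2317 m³/s
w_5 = (5.89 − 2.59)/2 = 1.65 m; q_5 = 0.52 × 0.25 × 1.65 = 0.2145 m³/s
Stations 1, 6 contribute zero (depth or velocity is 0).
Q = Σ qᵢ = 0.7130 m³/s

0.713 m³/s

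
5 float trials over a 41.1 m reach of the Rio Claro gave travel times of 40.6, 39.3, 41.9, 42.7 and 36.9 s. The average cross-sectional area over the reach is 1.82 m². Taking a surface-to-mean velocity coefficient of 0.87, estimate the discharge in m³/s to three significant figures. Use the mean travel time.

t̄ = (40.6 + 39.3 + 41.9 + 42.7 + 36.9) / 5 = 40.28 s
v_surface = L / t̄ = 41.1 / 40.28 = 1.020 m/s
v_mean = 0.87 × 1.020 = 0.8877 m/s
Q = A × v_mean = 1.82 × 0.8877 = 1.616 m³/s

1.62 m³/s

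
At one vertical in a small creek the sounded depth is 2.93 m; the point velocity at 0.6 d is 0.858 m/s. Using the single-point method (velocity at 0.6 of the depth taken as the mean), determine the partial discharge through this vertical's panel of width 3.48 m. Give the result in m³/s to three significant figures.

v̄ = v₀.₆ = 0.858 m/s
q = v̄ × d × w = 0.8580 × 2.93 × 3.48 = 8.749 m³/s

8.75 m³/s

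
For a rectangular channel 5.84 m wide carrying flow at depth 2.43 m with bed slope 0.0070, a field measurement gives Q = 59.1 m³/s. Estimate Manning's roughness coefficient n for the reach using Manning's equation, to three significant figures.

A = b·y = 5.84 × 2.43 = 14.19 m²
P = b + 2y = 5.84 + 2×2.43 = 10.70 m
R = A/P = 14.19/10.70 = 1.326 m
n = (1/Q)·A·R^(2/3)·S^(1/2) = (1/59.1) × 14.19 × 1.207 × 0.08367 = 0.02425

0.0243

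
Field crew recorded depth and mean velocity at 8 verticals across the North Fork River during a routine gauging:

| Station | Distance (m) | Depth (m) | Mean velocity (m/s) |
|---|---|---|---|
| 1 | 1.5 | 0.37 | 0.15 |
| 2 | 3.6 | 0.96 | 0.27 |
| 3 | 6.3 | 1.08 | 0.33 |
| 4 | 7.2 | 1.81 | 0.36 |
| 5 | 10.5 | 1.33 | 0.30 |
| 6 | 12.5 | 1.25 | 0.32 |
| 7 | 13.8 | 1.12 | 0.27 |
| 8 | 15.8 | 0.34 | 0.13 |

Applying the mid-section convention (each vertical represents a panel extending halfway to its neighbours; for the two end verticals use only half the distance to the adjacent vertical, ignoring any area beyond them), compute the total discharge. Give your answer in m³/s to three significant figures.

4.95 m³/s

w_1 = (3.6 − 1.5)/2 = 1.05 m; q_1 = 0.15 × 0.37 × 1.05 = 0.05828 m³/s
w_2 = (6.3 − 1.5)/2 = 2.4 m; q_2 = 0.27 × 0.96 × 2.4 = 0.6221 m³/s
w_3 = (7.2 − 3.6)/2 = 1.8 m; q_3 = 0.33 × 1.08 × 1.8 = 0.6415 m³/s
w_4 = (10.5 − 6.3)/2 = 2.1 m; q_4 = 0.36 × 1.81 × 2.1 = 1.368 m³/s
w_5 = (12.5 − 7.2)/2 = 2.65 m; q_5 = 0.30 × 1.33 × 2.65 = 1.057 m³/s
w_6 = (13.8 − 10.5)/2 = 1.65 m; q_6 = 0.32 × 1.25 × 1.65 = 0.6600 m³/s
w_7 = (15.8 − 12.5)/2 = 1.65 m; q_7 = 0.27 × 1.12 × 1.65 = 0.4990 m³/s
w_8 = (15.8 − 13.8)/2 = 1 m; q_8 = 0.13 × 0.34 × 1 = 0.04420 m³/s
Q = Σ qᵢ = 4.951 m³/s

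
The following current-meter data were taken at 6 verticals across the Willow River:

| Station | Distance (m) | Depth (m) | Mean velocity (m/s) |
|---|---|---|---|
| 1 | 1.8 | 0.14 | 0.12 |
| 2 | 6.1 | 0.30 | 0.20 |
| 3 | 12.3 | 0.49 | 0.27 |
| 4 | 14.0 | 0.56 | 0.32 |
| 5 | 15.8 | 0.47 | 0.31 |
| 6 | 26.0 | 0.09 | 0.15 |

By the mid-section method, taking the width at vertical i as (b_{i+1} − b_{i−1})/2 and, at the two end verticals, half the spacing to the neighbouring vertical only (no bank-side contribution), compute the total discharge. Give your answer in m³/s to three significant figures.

2.13 m³/s

w_1 = (6.1 − 1.8)/2 = 2.15 m; q_1 = 0.12 × 0.14 × 2.15 = 0.03612 m³/s
w_2 = (12.3 − 1.8)/2 = 5.25 m; q_2 = 0.20 × 0.30 × 5.25 = 0.3150 m³/s
w_3 = (14.0 − 6.1)/2 = 3.95 m; q_3 = 0.27 × 0.49 × 3.95 = 0.5226 m³/s
w_4 = (15.8 − 12.3)/2 = 1.75 m; q_4 = 0.32 × 0.56 × 1.75 = 0.3136 m³/s
w_5 = (26.0 − 14.0)/2 = 6 m; q_5 = 0.31 × 0.47 × 6 = 0.8742 m³/s
w_6 = (26.0 − 15.8)/2 = 5.1 m; q_6 = 0.15 × 0.09 × 5.1 = 0.06885 m³/s
Q = Σ qᵢ = 2.130 m³/s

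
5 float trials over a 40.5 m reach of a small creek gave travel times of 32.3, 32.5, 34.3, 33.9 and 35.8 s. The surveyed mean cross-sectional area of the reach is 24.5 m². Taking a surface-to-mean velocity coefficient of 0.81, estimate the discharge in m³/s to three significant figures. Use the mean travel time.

23.8 m³/s

t̄ = (32.3 + 32.5 + 34.3 + 33.9 + 35.8) / 5 = 33.76 s
v_surface = L / t̄ = 40.5 / 33.76 = 1.200 m/s
v_mean = 0.81 × 1.200 = 0.9717 m/s
Q = A × v_mean = 24.5 × 0.9717 = 23.81 m³/s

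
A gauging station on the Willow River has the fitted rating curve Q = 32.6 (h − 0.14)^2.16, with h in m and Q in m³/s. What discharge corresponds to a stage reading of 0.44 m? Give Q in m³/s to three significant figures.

2.42 m³/s

Q = 32.6 × (0.44 − 0.14)^2.16 = 32.6 × 0.3^2.16 = 2.420 m³/s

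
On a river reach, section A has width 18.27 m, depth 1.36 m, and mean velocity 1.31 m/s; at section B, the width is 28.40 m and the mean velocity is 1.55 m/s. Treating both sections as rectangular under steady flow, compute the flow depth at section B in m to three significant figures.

Q = A₁V₁ = (18.27×1.36) × 1.31 = 32.55 m³/s
d₂ = Q/(b₂ V₂) = 32.55/(28.40×1.55) = 0.7394 m

0.739 m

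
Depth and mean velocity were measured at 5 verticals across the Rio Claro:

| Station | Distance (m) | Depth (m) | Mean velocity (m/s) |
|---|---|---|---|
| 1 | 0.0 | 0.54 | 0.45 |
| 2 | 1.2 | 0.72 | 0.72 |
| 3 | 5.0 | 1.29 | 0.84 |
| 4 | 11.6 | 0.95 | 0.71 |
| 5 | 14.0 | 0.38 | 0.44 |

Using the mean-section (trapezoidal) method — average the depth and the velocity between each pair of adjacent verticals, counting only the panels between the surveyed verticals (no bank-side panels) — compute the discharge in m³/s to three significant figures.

10.1 m³/s

Panel 1-2: Δb = 1.2 m, d̄ = (0.54+0.72)/2 = 0.63, v̄ = (0.45+0.72)/2 = 0.585 → q = 1.2×0.63×0.585 = 0.4423 m³/s
Panel 2-3: Δb = 3.8 m, d̄ = (0.72+1.29)/2 = 1.005, v̄ = (0.72+0.84)/2 = 0.78 → q = 3.8×1.005×0.78 = 2.979 m³/s
Panel 3-4: Δb = 6.6 m, d̄ = (1.29+0.95)/2 = 1.12, v̄ = (0.84+0.71)/2 = 0.775 → q = 6.6×1.12×0.775 = 5.729 m³/s
Panel 4-5: Δb = 2.4 m, d̄ = (0.95+0.38)/2 = 0.665, v̄ = (0.71+0.44)/2 = 0.575 → q = 2.4×0.665×0.575 = 0.9177 m³/s
Q = Σ q = 10.07 m³/s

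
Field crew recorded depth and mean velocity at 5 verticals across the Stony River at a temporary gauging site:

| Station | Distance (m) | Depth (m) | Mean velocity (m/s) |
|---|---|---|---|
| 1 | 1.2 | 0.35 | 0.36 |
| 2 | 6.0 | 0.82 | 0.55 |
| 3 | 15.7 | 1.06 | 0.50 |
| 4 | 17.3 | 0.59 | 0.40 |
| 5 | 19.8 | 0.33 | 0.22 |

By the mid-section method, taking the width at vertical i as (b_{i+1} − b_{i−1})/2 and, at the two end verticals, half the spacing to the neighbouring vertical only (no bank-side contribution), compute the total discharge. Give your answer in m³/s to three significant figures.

w_1 = (6.0 − 1.2)/2 = 2.4 m; q_1 = 0.36 × 0.35 × 2.4 = 0.3024 m³/s
w_2 = (15.7 − 1.2)/2 = 7.25 m; q_2 = 0.55 × 0.82 × 7.25 = 3.270 m³/s
w_3 = (17.3 − 6.0)/2 = 5.65 m; q_3 = 0.50 × 1.06 × 5.65 = 2.995 m³/s
w_4 = (19.8 − 15.7)/2 = 2.05 m; q_4 = 0.40 × 0.59 × 2.05 = 0.4838 m³/s
w_5 = (19.8 − 17.3)/2 = 1.25 m; q_5 = 0.22 × 0.33 × 1.25 = 0.09075 m³/s
Q = Σ qᵢ = 7.141 m³/s

7.14 m³/s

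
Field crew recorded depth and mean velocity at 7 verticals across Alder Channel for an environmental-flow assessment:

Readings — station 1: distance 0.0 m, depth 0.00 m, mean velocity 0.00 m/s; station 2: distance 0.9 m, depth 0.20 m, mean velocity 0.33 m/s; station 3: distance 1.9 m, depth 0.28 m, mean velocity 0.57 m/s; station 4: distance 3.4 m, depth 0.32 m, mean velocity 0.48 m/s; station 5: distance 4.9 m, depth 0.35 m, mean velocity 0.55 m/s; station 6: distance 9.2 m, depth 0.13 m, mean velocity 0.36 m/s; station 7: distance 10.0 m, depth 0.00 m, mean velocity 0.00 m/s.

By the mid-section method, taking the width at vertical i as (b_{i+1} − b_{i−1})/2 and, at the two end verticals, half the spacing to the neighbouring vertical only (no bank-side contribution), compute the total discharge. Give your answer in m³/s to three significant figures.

w_2 = (1.9 − 0.0)/2 = 0.95 m; q_2 = 0.33 × 0.20 × 0.95 = 0.06270 m³/s
w_3 = (3.4 − 0.9)/2 = 1.25 m; q_3 = 0.57 × 0.28 × 1.25 = 0.1995 m³/s
w_4 = (4.9 − 1.9)/2 = 1.5 m; q_4 = 0.48 × 0.32 × 1.5 = 0.2304 m³/s
w_5 = (9.2 − 3.4)/2 = 2.9 m; q_5 = 0.55 × 0.35 × 2.9 = 0.5583 m³/s
w_6 = (10.0 − 4.9)/2 = 2.55 m; q_6 = 0.36 × 0.13 × 2.55 = 0.1193 m³/s
Stations 1, 7 contribute zero (depth or velocity is 0).
Q = Σ qᵢ = 1.170 m³/s

1.17 m³/s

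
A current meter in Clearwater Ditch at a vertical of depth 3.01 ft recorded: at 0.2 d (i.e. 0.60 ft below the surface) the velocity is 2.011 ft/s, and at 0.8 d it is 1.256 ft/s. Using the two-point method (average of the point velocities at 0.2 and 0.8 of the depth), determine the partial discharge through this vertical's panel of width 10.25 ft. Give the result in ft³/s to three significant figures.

v̄ = (2.011 + 1.256) / 2 = 1.634 ft/s
q = v̄ × d × w = 1.634 × 3.01 × 10.25 = 50.40 ft³/s

50.4 ft³/s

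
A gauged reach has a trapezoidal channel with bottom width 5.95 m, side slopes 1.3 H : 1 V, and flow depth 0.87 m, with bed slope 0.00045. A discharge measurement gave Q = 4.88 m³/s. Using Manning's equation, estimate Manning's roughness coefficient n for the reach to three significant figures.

A = (b + z·y)·y = (5.95 + 1.3×0.87)×0.87 = 6.160 m²
P = b + 2y√(1+z²) = 5.95 + 2×0.87×√(1+1.3²) = 8.804 m
R = A/P = 6.160/8.804 = 0.6998 m
n = (1/Q)·A·R^(2/3)·S^(1/2) = (1/4.88) × 6.160 × 0.7882 × 0.02121 = 0.02111

0.0211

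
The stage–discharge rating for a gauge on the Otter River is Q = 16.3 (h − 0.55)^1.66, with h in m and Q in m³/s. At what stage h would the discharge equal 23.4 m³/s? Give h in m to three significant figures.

h − h₀ = (Q/C)^(1/b) = (23.4/16.3)^(1/1.66) = 1.243 m
h = 0.55 + 1.243 = 1.793 m

1.79 m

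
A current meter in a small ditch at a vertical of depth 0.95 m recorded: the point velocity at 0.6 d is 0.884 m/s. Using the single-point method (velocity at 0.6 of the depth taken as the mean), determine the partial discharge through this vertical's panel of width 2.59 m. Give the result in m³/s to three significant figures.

2.18 m³/s

v̄ = v₀.₆ = 0.884 m/s
q = v̄ × d × w = 0.8840 × 0.95 × 2.59 = 2.175 m³/s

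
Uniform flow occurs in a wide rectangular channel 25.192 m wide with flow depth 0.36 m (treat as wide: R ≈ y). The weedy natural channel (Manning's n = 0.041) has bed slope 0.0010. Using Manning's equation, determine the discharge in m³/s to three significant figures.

3.54 m³/s

A = b·y = 25.192 × 0.36 = 9.069 m²
Wide channel: R ≈ y = 0.36 m
Q = (1/n)·A·R^(2/3)·S^(1/2) = (1/0.041) × 9.069 × 0.3600^(2/3) × 0.0010^(1/2) = 3.540 m³/s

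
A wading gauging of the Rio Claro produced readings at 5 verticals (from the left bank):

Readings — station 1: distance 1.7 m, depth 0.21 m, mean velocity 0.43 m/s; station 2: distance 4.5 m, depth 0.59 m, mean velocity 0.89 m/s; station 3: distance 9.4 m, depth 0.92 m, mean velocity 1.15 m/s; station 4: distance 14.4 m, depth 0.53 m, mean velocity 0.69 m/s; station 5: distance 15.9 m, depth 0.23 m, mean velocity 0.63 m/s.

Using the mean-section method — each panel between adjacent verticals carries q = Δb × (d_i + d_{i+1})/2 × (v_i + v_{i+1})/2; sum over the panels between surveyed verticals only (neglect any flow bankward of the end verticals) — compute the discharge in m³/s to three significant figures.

8.22 m³/s

Panel 1-2: Δb = 2.8 m, d̄ = (0.21+0.59)/2 = 0.4, v̄ = (0.43+0.89)/2 = 0.66 → q = 2.8×0.4×0.66 = 0.7392 m³/s
Panel 2-3: Δb = 4.9 m, d̄ = (0.59+0.92)/2 = 0.755, v̄ = (0.89+1.15)/2 = 1.02 → q = 4.9×0.755×1.02 = 3.773 m³/s
Panel 3-4: Δb = 5 m, d̄ = (0.92+0.53)/2 = 0.725, v̄ = (1.15+0.69)/2 = 0.92 → q = 5×0.725×0.92 = 3.335 m³/s
Panel 4-5: Δb = 1.5 m, d̄ = (0.53+0.23)/2 = 0.38, v̄ = (0.69+0.63)/2 = 0.66 → q = 1.5×0.38×0.66 = 0.3762 m³/s
Q = Σ q = 8.224 m³/s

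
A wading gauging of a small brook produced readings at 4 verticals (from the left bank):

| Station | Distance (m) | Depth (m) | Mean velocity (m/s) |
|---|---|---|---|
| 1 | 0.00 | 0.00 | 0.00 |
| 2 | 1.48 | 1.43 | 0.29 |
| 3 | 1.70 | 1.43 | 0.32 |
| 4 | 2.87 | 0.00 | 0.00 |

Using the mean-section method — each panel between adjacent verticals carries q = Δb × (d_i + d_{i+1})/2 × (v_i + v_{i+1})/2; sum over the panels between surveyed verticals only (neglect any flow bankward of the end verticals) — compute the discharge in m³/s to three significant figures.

0.383 m³/s

Panel 1-2: Δb = 1.48 m, d̄ = (0.00+1.43)/2 = 0.715, v̄ = (0.00+0.29)/2 = 0.145 → q = 1.48×0.715×0.145 = 0.1534 m³/s
Panel 2-3: Δb = 0.22 m, d̄ = (1.43+1.43)/2 = 1.43, v̄ = (0.29+0.32)/2 = 0.305 → q = 0.22×1.43×0.305 = 0.09595 m³/s
Panel 3-4: Δb = 1.17 m, d̄ = (1.43+0.00)/2 = 0.715, v̄ = (0.32+0.00)/2 = 0.16 → q = 1.17×0.715×0.16 = 0.1338 m³/s
Q = Σ q = 0.3832 m³/s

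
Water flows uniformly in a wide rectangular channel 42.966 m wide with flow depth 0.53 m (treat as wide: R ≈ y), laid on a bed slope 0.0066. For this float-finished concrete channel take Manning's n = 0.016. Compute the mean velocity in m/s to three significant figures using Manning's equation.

A = b·y = 42.966 × 0.53 = 22.77 m²
Wide channel: R ≈ y = 0.53 m
Q = (1/n)·A·R^(2/3)·S^(1/2) = (1/0.016) × 22.77 × 0.5300^(2/3) × 0.0066^(1/2) = 75.72 m³/s
V = Q/A = 75.72/22.77 = 3.325 m/s

3.33 m/s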